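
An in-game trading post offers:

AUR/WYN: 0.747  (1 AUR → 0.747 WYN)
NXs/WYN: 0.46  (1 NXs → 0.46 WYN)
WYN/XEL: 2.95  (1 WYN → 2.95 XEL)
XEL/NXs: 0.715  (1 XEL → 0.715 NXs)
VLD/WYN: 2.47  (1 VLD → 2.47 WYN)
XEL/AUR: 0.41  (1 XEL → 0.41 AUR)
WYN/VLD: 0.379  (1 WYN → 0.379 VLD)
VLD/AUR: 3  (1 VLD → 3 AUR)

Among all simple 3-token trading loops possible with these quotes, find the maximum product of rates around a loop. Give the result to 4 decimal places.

0.9703

XEL→NXs→WYN→XEL: 0.715 × 0.46 × 2.95 = 0.97026
XEL→AUR→WYN→XEL: 0.41 × 0.747 × 2.95 = 0.90350
WYN→VLD→AUR→WYN: 0.379 × 3 × 0.747 = 0.84934
Maximum is XEL→NXs→WYN→XEL at 0.9703; no arbitrage — every cycle loses value.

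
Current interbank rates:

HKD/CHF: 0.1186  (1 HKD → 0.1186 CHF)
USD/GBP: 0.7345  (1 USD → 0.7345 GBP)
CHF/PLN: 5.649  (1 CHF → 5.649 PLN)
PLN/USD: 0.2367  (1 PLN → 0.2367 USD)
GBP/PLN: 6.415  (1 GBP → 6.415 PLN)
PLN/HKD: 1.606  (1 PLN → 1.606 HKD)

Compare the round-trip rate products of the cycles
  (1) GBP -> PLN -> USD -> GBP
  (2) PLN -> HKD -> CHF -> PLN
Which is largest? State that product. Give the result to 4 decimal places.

(1) 6.415 × 0.2367 × 0.7345 = 1.11529
(2) 1.606 × 0.1186 × 5.649 = 1.07597
Highest is cycle (1) at 1.1153 (>1, arbitrage).

1.1153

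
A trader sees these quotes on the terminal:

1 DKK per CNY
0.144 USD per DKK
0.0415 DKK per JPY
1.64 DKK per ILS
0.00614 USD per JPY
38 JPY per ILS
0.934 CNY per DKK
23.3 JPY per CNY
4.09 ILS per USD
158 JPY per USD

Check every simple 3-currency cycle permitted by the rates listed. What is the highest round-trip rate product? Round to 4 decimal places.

USD→ILS→DKK→USD: 4.09 × 1.64 × 0.144 = 0.96589
USD→ILS→JPY→USD: 4.09 × 38 × 0.00614 = 0.95428
USD→JPY→DKK→USD: 158 × 0.0415 × 0.144 = 0.94421
CNY→JPY→DKK→CNY: 23.3 × 0.0415 × 0.934 = 0.90313
Maximum is USD→ILS→DKK→USD at 0.9659; no arbitrage — every cycle loses value.

0.9659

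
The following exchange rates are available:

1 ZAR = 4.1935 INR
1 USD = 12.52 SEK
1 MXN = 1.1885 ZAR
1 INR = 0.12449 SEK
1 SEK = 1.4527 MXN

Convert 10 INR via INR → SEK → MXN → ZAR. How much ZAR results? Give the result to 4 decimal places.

10 INR × 0.12449 = 1.2449 SEK
1.2449 SEK × 1.4527 = 1.80846623 MXN
1.80846623 MXN × 1.1885 = 2.149362114355 ZAR

2.1494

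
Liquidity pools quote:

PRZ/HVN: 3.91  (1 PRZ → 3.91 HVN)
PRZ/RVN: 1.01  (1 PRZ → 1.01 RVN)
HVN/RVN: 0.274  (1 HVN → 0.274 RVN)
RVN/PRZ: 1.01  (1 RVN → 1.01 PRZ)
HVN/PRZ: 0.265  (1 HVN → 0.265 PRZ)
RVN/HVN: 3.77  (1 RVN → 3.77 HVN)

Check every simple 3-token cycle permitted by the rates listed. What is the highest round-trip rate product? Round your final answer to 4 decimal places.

1.0821

HVN→RVN→PRZ→HVN: 0.274 × 1.01 × 3.91 = 1.08205
HVN→PRZ→RVN→HVN: 0.265 × 1.01 × 3.77 = 1.00904
Maximum is HVN→RVN→PRZ→HVN at 1.0821; arbitrage exists.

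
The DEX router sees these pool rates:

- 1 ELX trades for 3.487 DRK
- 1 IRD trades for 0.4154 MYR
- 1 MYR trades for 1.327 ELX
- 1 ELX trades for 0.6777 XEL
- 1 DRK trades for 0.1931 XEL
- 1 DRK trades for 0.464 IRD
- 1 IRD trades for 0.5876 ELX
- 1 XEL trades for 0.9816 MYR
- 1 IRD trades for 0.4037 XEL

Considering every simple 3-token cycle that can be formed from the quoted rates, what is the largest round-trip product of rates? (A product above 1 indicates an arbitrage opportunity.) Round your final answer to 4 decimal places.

0.9507

IRD→ELX→DRK→IRD: 0.5876 × 3.487 × 0.464 = 0.95072
ELX→XEL→MYR→ELX: 0.6777 × 0.9816 × 1.327 = 0.88276
Maximum is IRD→ELX→DRK→IRD at 0.9507; no arbitrage — every cycle loses value.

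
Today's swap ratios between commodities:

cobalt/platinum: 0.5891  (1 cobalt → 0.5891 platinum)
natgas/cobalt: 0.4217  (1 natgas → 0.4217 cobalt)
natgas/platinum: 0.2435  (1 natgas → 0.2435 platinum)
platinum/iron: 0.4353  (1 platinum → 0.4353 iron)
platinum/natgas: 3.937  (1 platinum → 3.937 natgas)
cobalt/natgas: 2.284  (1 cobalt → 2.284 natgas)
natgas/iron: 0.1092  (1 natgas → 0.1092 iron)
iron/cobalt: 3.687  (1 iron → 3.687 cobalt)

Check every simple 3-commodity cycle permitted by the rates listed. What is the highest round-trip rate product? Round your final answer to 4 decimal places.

0.9780

platinum→natgas→cobalt→platinum: 3.937 × 0.4217 × 0.5891 = 0.97804
platinum→iron→cobalt→platinum: 0.4353 × 3.687 × 0.5891 = 0.94548
natgas→iron→cobalt→natgas: 0.1092 × 3.687 × 2.284 = 0.91958
Maximum is platinum→natgas→cobalt→platinum at 0.9780; no arbitrage — every cycle loses value.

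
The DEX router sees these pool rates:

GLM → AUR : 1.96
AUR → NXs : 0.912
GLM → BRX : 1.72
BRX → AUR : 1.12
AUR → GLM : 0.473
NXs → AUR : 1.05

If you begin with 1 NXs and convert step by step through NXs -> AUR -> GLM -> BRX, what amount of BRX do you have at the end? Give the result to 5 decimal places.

0.85424

1 NXs × 1.05 = 1.05 AUR
1.05 AUR × 0.473 = 0.49665 GLM
0.49665 GLM × 1.72 = 0.854238 BRX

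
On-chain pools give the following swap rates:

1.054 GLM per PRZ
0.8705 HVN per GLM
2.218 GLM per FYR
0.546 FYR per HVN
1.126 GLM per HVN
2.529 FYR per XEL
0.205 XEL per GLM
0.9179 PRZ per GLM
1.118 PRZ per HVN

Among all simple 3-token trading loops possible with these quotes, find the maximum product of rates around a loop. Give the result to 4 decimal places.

1.1499

GLM→XEL→FYR→GLM: 0.205 × 2.529 × 2.218 = 1.14991
GLM→HVN→FYR→GLM: 0.8705 × 0.546 × 2.218 = 1.05420
GLM→HVN→PRZ→GLM: 0.8705 × 1.118 × 1.054 = 1.02577
Maximum is GLM→XEL→FYR→GLM at 1.1499; arbitrage exists.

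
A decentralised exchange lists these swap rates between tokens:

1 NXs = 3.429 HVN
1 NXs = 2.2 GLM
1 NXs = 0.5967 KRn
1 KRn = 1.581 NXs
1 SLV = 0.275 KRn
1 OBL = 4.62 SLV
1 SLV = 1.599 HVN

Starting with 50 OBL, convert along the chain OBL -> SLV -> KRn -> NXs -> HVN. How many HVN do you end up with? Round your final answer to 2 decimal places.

50 OBL × 4.62 = 231 SLV
231 SLV × 0.275 = 63.525 KRn
63.525 KRn × 1.581 = 100.433025 NXs
100.433025 NXs × 3.429 = 344.384842725 HVN

344.38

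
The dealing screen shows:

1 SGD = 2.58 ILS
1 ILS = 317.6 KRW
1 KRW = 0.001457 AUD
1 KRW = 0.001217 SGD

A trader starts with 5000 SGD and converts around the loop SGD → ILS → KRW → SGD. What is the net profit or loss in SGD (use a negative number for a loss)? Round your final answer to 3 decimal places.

-13.902

5000 SGD × 2.58 = 12900 ILS
12900 ILS × 317.6 = 4097040 KRW
4097040 KRW × 0.001217 = 4986.09768 SGD
Net change: 4986.09768 − 5000 = -13.90232 SGD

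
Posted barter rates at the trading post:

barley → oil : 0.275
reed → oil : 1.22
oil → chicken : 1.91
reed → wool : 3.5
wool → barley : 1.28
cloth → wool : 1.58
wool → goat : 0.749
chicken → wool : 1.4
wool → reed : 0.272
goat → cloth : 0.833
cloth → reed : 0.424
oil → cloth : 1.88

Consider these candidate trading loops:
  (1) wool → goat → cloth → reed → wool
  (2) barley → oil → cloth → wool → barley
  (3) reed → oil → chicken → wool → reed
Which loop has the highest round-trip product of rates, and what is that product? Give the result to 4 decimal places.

1.0456

(1) 0.749 × 0.833 × 0.424 × 3.5 = 0.92589
(2) 0.275 × 1.88 × 1.58 × 1.28 = 1.04558
(3) 1.22 × 1.91 × 1.4 × 0.272 = 0.88734
Highest is cycle (2) at 1.0456 (>1, arbitrage).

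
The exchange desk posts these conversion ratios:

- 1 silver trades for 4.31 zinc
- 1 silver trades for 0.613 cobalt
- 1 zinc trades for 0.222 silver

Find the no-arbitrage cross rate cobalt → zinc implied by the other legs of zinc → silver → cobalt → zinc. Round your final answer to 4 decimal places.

Known legs of the cycle: 0.222 × 0.613 = 0.136086
For no arbitrage the full-cycle product must be 1, so the missing rate is 1 / 0.136086 ≈ 7.348294.

7.3483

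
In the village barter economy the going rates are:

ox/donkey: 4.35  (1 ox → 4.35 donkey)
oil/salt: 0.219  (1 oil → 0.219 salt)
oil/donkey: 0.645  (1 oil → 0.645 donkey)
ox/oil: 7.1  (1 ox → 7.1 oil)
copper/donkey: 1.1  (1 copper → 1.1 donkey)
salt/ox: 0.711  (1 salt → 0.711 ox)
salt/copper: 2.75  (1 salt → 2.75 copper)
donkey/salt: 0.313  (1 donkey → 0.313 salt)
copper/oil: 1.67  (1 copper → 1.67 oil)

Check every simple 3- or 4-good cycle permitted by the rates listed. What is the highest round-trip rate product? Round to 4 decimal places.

oil→salt→ox→oil: 0.219 × 0.711 × 7.1 = 1.10553
oil→donkey→salt→ox→oil: 0.645 × 0.313 × 0.711 × 7.1 = 1.01914
copper→oil→salt→copper: 1.67 × 0.219 × 2.75 = 1.00576
salt→ox→donkey→salt: 0.711 × 4.35 × 0.313 = 0.96806
copper→donkey→salt→copper: 1.1 × 0.313 × 2.75 = 0.94683
copper→oil→donkey→salt→copper: 1.67 × 0.645 × 0.313 × 2.75 = 0.92716
Maximum is oil→salt→ox→oil at 1.1055; arbitrage exists.

1.1055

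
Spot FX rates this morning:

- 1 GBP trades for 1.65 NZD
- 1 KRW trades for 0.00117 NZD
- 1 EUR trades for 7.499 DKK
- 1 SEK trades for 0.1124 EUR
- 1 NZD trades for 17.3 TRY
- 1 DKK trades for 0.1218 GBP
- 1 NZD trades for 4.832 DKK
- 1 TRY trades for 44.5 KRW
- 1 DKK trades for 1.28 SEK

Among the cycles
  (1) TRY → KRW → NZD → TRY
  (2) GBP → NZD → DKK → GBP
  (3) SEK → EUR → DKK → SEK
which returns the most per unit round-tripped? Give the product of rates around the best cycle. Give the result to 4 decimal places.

1.0789

(1) 44.5 × 0.00117 × 17.3 = 0.90072
(2) 1.65 × 4.832 × 0.1218 = 0.97109
(3) 0.1124 × 7.499 × 1.28 = 1.07890
Highest is cycle (3) at 1.0789 (>1, arbitrage).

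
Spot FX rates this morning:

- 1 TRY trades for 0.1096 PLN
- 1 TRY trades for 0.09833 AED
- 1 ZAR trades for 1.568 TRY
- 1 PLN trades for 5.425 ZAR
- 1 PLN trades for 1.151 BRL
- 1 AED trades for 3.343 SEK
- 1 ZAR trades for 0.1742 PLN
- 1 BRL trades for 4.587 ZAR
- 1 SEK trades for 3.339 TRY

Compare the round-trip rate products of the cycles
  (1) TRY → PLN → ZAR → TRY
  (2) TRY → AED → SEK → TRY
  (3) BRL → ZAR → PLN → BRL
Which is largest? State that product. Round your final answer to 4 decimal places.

1.0976

(1) 0.1096 × 5.425 × 1.568 = 0.93230
(2) 0.09833 × 3.343 × 3.339 = 1.09759
(3) 4.587 × 0.1742 × 1.151 = 0.91971
Highest is cycle (2) at 1.0976 (>1, arbitrage).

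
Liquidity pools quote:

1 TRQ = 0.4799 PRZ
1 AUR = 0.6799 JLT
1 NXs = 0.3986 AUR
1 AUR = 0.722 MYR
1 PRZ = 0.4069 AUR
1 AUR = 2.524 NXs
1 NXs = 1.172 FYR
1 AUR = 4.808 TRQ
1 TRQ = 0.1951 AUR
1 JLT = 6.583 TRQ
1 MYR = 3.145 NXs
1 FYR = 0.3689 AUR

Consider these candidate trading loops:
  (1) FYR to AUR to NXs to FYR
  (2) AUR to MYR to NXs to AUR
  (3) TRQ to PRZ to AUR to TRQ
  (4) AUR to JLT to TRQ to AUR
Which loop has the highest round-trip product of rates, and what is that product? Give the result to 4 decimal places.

1.0913

(1) 0.3689 × 2.524 × 1.172 = 1.09125
(2) 0.722 × 3.145 × 0.3986 = 0.90510
(3) 0.4799 × 0.4069 × 4.808 = 0.93886
(4) 0.6799 × 6.583 × 0.1951 = 0.87323
Highest is cycle (1) at 1.0913 (>1, arbitrage).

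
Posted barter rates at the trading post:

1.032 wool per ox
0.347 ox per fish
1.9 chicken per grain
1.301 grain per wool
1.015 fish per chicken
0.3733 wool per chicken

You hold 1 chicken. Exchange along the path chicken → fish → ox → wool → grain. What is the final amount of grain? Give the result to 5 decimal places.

1 chicken × 1.015 = 1.015 fish
1.015 fish × 0.347 = 0.352205 ox
0.352205 ox × 1.032 = 0.36347556 wool
0.36347556 wool × 1.301 = 0.47288170356 grain

0.47288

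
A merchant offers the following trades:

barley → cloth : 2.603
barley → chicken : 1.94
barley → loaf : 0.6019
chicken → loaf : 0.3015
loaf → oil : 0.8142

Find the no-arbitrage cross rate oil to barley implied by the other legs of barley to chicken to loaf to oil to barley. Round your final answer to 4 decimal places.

Known legs of the cycle: 1.94 × 0.3015 × 0.8142 = 0.476233722
For no arbitrage the full-cycle product must be 1, so the missing rate is 1 / 0.476233722 ≈ 2.099809.

2.0998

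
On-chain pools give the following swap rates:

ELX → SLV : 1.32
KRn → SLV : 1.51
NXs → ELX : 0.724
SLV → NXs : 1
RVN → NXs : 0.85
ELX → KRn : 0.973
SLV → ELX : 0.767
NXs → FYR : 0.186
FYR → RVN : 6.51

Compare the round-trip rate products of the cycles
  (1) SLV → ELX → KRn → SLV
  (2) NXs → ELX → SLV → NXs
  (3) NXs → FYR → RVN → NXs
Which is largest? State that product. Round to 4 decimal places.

(1) 0.767 × 0.973 × 1.51 = 1.12690
(2) 0.724 × 1.32 × 1 = 0.95568
(3) 0.186 × 6.51 × 0.85 = 1.02923
Highest is cycle (1) at 1.1269 (>1, arbitrage).

1.1269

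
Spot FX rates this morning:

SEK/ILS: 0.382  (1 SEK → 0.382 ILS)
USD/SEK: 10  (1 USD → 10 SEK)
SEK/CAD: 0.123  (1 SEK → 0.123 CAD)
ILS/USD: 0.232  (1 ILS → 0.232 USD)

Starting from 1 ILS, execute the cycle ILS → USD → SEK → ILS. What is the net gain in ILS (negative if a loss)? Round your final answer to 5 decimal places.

1 ILS × 0.232 = 0.232 USD
0.232 USD × 10 = 2.32 SEK
2.32 SEK × 0.382 = 0.88624 ILS
Net change: 0.88624 − 1 = -0.11376 ILS

-0.11376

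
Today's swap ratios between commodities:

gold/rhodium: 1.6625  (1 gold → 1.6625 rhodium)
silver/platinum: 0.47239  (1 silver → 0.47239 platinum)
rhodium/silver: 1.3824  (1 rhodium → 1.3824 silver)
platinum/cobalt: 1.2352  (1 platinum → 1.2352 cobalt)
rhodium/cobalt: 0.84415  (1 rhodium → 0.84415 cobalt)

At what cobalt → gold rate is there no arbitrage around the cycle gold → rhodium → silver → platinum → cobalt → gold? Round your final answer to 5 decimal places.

Known legs of the cycle: 1.6625 × 1.3824 × 0.47239 × 1.2352 = 1.34101414121472
For no arbitrage the full-cycle product must be 1, so the missing rate is 1 / 1.34101414121472 ≈ 0.7457043.

0.74570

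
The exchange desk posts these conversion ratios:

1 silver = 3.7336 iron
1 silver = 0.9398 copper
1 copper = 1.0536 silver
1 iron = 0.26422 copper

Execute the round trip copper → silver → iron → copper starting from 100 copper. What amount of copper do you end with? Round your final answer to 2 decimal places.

100 copper × 1.0536 = 105.36 silver
105.36 silver × 3.7336 = 393.372096 iron
393.372096 iron × 0.26422 = 103.93677520512 copper

103.94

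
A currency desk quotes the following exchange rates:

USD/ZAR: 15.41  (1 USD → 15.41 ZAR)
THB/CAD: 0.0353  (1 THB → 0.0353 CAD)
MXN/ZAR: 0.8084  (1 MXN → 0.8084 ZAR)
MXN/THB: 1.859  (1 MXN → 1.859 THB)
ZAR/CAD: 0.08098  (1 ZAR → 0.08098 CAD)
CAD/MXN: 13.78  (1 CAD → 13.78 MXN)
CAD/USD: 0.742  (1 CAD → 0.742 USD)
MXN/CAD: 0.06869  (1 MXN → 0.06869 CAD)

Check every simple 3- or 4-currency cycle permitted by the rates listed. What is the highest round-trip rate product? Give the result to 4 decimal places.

ZAR→CAD→USD→ZAR: 0.08098 × 0.742 × 15.41 = 0.92594
THB→CAD→MXN→THB: 0.0353 × 13.78 × 1.859 = 0.90428
ZAR→CAD→MXN→ZAR: 0.08098 × 13.78 × 0.8084 = 0.90210
Maximum is ZAR→CAD→USD→ZAR at 0.9259; no arbitrage — every cycle loses value.

0.9259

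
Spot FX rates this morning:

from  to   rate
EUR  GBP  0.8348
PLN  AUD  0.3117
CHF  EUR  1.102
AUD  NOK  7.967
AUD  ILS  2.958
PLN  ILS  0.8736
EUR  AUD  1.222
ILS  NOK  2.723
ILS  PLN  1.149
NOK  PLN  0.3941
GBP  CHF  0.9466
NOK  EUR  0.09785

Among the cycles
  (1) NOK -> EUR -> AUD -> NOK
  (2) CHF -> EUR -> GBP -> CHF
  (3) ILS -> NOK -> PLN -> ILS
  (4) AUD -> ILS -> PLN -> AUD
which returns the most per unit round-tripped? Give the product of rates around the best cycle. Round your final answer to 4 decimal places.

1.0594

(1) 0.09785 × 1.222 × 7.967 = 0.95264
(2) 1.102 × 0.8348 × 0.9466 = 0.87082
(3) 2.723 × 0.3941 × 0.8736 = 0.93749
(4) 2.958 × 1.149 × 0.3117 = 1.05939
Highest is cycle (4) at 1.0594 (>1, arbitrage).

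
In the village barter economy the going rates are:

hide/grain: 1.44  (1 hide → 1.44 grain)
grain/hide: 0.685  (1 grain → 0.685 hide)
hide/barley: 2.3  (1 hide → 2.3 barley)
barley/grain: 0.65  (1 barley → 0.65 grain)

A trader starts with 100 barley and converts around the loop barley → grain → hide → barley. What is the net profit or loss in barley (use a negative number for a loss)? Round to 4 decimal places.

100 barley × 0.65 = 65 grain
65 grain × 0.685 = 44.525 hide
44.525 hide × 2.3 = 102.4075 barley
Net change: 102.4075 − 100 = 2.4075 barley

2.4075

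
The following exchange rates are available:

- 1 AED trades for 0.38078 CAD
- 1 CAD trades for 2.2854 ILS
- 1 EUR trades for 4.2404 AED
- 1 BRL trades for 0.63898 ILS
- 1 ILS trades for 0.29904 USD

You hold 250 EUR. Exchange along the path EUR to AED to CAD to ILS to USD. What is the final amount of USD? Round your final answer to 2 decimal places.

250 EUR × 4.2404 = 1060.1 AED
1060.1 AED × 0.38078 = 403.664878 CAD
403.664878 CAD × 2.2854 = 922.5357121812 ILS
922.5357121812 ILS × 0.29904 = 275.875079370666048 USD

275.88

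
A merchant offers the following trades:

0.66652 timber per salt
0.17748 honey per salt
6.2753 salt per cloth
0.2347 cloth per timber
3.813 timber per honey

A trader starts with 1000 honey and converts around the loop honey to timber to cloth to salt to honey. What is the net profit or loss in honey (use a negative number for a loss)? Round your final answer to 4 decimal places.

-3.3015

1000 honey × 3.813 = 3813 timber
3813 timber × 0.2347 = 894.9111 cloth
894.9111 cloth × 6.2753 = 5615.83562583 salt
5615.83562583 salt × 0.17748 = 996.6985068723084 honey
Net change: 996.6985068723084 − 1000 = -3.3014931276916 honey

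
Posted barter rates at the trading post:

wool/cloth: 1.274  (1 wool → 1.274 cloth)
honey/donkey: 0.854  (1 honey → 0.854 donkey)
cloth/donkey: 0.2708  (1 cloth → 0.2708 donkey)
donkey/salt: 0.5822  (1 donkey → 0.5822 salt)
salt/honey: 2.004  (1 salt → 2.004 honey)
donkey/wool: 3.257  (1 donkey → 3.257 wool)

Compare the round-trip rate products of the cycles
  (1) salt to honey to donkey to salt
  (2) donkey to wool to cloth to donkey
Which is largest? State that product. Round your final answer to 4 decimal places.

(1) 2.004 × 0.854 × 0.5822 = 0.99639
(2) 3.257 × 1.274 × 0.2708 = 1.12366
Highest is cycle (2) at 1.1237 (>1, arbitrage).

1.1237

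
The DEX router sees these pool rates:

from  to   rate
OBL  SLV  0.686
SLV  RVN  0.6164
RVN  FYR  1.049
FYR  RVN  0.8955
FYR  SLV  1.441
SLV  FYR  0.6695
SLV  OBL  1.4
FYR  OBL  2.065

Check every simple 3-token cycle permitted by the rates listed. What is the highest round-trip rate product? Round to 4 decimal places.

FYR→OBL→SLV→FYR: 2.065 × 0.686 × 0.6695 = 0.94841
FYR→SLV→RVN→FYR: 1.441 × 0.6164 × 1.049 = 0.93176
Maximum is FYR→OBL→SLV→FYR at 0.9484; no arbitrage — every cycle loses value.

0.9484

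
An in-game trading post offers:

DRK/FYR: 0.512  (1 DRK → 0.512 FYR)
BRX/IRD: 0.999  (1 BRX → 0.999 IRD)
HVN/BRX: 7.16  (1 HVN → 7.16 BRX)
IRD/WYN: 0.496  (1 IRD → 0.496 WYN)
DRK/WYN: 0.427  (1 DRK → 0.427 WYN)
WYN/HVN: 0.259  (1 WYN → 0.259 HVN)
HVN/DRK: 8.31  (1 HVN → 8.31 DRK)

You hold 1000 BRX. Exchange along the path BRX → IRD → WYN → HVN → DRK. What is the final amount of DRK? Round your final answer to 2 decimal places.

1066.47

1000 BRX × 0.999 = 999 IRD
999 IRD × 0.496 = 495.504 WYN
495.504 WYN × 0.259 = 128.335536 HVN
128.335536 HVN × 8.31 = 1066.46830416 DRK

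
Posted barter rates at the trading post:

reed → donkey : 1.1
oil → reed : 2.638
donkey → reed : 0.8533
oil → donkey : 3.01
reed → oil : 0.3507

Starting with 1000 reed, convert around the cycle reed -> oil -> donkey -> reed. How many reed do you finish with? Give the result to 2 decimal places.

1000 reed × 0.3507 = 350.7 oil
350.7 oil × 3.01 = 1055.607 donkey
1055.607 donkey × 0.8533 = 900.7494531 reed

900.75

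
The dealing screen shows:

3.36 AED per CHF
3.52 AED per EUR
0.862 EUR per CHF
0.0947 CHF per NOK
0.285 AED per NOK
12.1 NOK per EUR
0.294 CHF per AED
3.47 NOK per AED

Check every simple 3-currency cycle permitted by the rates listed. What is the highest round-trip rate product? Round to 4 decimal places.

AED→NOK→CHF→AED: 3.47 × 0.0947 × 3.36 = 1.10413
EUR→NOK→CHF→EUR: 12.1 × 0.0947 × 0.862 = 0.98774
EUR→AED→CHF→EUR: 3.52 × 0.294 × 0.862 = 0.89207
Maximum is AED→NOK→CHF→AED at 1.1041; arbitrage exists.

1.1041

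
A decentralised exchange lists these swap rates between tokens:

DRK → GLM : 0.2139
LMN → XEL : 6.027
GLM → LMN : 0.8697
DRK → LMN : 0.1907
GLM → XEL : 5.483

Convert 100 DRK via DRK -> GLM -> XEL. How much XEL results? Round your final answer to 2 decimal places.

100 DRK × 0.2139 = 21.39 GLM
21.39 GLM × 5.483 = 117.28137 XEL

117.28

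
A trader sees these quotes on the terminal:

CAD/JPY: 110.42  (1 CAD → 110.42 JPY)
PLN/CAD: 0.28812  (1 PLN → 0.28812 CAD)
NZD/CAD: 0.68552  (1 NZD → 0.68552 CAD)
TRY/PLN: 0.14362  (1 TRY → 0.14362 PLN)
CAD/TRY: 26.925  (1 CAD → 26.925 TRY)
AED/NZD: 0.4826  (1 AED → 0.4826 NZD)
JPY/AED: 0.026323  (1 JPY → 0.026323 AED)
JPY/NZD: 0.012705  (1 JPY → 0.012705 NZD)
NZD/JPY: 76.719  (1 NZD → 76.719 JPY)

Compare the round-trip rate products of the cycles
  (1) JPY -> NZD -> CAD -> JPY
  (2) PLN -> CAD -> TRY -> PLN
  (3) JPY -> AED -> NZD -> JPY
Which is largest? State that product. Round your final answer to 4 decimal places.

(1) 0.012705 × 0.68552 × 110.42 = 0.96171
(2) 0.28812 × 26.925 × 0.14362 = 1.11415
(3) 0.026323 × 0.4826 × 76.719 = 0.97460
Highest is cycle (2) at 1.1142 (>1, arbitrage).

1.1142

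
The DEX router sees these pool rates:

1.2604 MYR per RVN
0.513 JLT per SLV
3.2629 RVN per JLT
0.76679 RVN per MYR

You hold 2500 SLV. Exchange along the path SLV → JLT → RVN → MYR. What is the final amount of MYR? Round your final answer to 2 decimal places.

2500 SLV × 0.513 = 1282.5 JLT
1282.5 JLT × 3.2629 = 4184.66925 RVN
4184.66925 RVN × 1.2604 = 5274.3571227 MYR

5274.36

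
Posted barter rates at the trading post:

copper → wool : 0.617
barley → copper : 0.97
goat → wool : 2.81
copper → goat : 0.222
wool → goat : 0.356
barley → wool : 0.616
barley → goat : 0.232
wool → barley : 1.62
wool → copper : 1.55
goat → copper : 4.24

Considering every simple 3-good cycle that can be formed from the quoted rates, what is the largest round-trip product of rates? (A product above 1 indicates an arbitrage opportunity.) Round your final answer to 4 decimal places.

1.0561

goat→wool→barley→goat: 2.81 × 1.62 × 0.232 = 1.05611
copper→wool→barley→copper: 0.617 × 1.62 × 0.97 = 0.96955
goat→wool→copper→goat: 2.81 × 1.55 × 0.222 = 0.96692
goat→copper→wool→goat: 4.24 × 0.617 × 0.356 = 0.93132
Maximum is goat→wool→barley→goat at 1.0561; arbitrage exists.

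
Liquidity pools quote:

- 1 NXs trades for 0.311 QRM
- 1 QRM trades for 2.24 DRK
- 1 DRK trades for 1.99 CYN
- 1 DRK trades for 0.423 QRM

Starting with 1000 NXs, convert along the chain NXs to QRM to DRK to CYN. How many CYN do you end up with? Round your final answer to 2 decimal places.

1386.31

1000 NXs × 0.311 = 311 QRM
311 QRM × 2.24 = 696.64 DRK
696.64 DRK × 1.99 = 1386.3136 CYN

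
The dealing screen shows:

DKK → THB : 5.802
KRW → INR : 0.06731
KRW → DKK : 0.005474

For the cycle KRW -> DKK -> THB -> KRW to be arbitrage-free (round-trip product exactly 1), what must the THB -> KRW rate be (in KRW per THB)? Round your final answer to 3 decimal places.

31.486

Known legs of the cycle: 0.005474 × 5.802 = 0.031760148
For no arbitrage the full-cycle product must be 1, so the missing rate is 1 / 0.031760148 ≈ 31.48600.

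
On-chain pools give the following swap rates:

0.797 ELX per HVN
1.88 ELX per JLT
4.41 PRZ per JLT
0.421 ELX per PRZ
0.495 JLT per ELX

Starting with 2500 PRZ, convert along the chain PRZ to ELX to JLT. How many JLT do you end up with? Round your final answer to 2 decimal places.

2500 PRZ × 0.421 = 1052.5 ELX
1052.5 ELX × 0.495 = 520.9875 JLT

520.99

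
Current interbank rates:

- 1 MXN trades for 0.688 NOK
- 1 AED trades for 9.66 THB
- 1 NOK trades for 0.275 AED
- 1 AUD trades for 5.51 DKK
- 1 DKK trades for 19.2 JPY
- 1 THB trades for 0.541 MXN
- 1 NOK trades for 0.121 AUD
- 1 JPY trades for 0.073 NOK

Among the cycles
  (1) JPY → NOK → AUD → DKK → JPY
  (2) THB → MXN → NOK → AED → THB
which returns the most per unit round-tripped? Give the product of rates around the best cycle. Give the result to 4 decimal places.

(1) 0.073 × 0.121 × 5.51 × 19.2 = 0.93446
(2) 0.541 × 0.688 × 0.275 × 9.66 = 0.98877
Highest is cycle (2) at 0.9888 (≤1, no arbitrage).

0.9888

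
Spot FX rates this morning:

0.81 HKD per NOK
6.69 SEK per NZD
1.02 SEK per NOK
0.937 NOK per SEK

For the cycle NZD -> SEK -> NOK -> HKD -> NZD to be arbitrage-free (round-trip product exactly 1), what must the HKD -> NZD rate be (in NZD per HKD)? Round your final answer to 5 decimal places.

Known legs of the cycle: 6.69 × 0.937 × 0.81 = 5.0775093
For no arbitrage the full-cycle product must be 1, so the missing rate is 1 / 5.0775093 ≈ 0.1969470.

0.19695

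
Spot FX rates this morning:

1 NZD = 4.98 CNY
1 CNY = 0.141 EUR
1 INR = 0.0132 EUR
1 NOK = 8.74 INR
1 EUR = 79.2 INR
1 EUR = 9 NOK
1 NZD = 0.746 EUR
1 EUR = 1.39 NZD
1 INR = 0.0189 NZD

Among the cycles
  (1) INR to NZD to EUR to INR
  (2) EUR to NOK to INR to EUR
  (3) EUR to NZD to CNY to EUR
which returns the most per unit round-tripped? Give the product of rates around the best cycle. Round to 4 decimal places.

1.1167

(1) 0.0189 × 0.746 × 79.2 = 1.11667
(2) 9 × 8.74 × 0.0132 = 1.03831
(3) 1.39 × 4.98 × 0.141 = 0.97603
Highest is cycle (1) at 1.1167 (>1, arbitrage).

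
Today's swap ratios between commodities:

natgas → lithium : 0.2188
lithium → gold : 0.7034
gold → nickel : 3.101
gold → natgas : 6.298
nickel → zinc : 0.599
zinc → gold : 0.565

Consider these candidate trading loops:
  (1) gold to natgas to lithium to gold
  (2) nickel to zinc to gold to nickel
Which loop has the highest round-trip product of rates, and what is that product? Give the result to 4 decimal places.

(1) 6.298 × 0.2188 × 0.7034 = 0.96929
(2) 0.599 × 0.565 × 3.101 = 1.04949
Highest is cycle (2) at 1.0495 (>1, arbitrage).

1.0495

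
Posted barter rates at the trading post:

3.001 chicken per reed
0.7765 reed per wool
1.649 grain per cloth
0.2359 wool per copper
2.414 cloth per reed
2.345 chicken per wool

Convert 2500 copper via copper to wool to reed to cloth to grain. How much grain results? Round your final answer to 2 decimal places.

2500 copper × 0.2359 = 589.75 wool
589.75 wool × 0.7765 = 457.940875 reed
457.940875 reed × 2.414 = 1105.46927225 cloth
1105.46927225 cloth × 1.649 = 1822.91882994025 grain

1822.92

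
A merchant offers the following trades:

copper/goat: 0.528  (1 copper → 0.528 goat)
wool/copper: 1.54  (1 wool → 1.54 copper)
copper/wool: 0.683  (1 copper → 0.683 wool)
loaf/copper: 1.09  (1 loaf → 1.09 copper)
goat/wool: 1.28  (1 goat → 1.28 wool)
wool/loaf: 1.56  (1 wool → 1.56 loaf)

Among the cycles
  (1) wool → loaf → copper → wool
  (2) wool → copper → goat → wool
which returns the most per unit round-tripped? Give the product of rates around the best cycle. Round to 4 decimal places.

(1) 1.56 × 1.09 × 0.683 = 1.16137
(2) 1.54 × 0.528 × 1.28 = 1.04079
Highest is cycle (1) at 1.1614 (>1, arbitrage).

1.1614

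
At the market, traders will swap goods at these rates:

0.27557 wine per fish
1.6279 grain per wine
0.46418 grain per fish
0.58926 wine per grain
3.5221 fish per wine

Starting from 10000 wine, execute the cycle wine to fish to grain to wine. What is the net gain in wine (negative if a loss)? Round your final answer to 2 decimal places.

10000 wine × 3.5221 = 35221 fish
35221 fish × 0.46418 = 16348.88378 grain
16348.88378 grain × 0.58926 = 9633.7432562028 wine
Net change: 9633.7432562028 − 10000 = -366.2567437972 wine

-366.26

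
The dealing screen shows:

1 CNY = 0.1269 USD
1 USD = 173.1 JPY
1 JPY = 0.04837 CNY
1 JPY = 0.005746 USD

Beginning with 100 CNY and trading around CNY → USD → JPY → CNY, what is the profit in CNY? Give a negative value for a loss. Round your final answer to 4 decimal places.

100 CNY × 0.1269 = 12.69 USD
12.69 USD × 173.1 = 2196.639 JPY
2196.639 JPY × 0.04837 = 106.25142843 CNY
Net change: 106.25142843 − 100 = 6.25142843 CNY

6.2514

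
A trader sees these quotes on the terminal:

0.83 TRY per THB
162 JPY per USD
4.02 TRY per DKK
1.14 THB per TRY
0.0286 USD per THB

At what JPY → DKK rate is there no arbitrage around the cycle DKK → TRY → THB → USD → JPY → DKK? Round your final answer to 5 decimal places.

Known legs of the cycle: 4.02 × 1.14 × 0.0286 × 162 = 21.23302896
For no arbitrage the full-cycle product must be 1, so the missing rate is 1 / 21.23302896 ≈ 0.0470964.

0.04710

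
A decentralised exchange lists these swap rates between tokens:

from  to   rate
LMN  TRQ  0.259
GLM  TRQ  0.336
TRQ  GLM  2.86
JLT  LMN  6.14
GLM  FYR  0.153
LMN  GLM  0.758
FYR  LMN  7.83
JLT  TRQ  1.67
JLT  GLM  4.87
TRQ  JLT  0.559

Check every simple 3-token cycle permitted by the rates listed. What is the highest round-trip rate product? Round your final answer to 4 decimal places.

TRQ→JLT→GLM→TRQ: 0.559 × 4.87 × 0.336 = 0.91470
LMN→GLM→FYR→LMN: 0.758 × 0.153 × 7.83 = 0.90808
TRQ→JLT→LMN→TRQ: 0.559 × 6.14 × 0.259 = 0.88896
Maximum is TRQ→JLT→GLM→TRQ at 0.9147; no arbitrage — every cycle loses value.

0.9147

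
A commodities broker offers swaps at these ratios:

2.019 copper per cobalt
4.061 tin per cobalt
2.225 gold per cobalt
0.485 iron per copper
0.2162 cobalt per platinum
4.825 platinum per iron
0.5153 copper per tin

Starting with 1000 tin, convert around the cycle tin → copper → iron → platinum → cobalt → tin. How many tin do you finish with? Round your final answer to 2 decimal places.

1058.74

1000 tin × 0.5153 = 515.3 copper
515.3 copper × 0.485 = 249.9205 iron
249.9205 iron × 4.825 = 1205.8664125 platinum
1205.8664125 platinum × 0.2162 = 260.7083183825 cobalt
260.7083183825 cobalt × 4.061 = 1058.7364809513325 tin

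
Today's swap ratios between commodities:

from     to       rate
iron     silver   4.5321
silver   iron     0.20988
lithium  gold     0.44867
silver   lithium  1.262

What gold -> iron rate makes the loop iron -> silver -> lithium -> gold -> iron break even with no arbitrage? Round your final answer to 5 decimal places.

0.38969

Known legs of the cycle: 4.5321 × 1.262 × 0.44867 = 2.566172641434
For no arbitrage the full-cycle product must be 1, so the missing rate is 1 / 2.566172641434 ≈ 0.3896854.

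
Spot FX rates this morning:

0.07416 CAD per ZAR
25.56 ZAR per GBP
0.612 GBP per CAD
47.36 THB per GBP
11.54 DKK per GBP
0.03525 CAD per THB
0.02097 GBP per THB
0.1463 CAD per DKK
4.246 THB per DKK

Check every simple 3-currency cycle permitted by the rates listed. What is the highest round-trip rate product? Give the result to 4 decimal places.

1.1601

ZAR→CAD→GBP→ZAR: 0.07416 × 0.612 × 25.56 = 1.16006
DKK→CAD→GBP→DKK: 0.1463 × 0.612 × 11.54 = 1.03324
DKK→THB→GBP→DKK: 4.246 × 0.02097 × 11.54 = 1.02751
CAD→GBP→THB→CAD: 0.612 × 47.36 × 0.03525 = 1.02170
Maximum is ZAR→CAD→GBP→ZAR at 1.1601; arbitrage exists.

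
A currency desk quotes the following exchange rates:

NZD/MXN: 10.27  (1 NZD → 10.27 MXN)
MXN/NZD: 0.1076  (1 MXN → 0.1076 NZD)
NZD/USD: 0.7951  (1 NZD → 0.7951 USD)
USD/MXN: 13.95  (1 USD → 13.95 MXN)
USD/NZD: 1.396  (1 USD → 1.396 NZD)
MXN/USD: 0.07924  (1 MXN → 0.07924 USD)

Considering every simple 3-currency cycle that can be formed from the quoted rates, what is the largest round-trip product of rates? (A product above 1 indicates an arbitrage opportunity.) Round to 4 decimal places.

1.1935

NZD→USD→MXN→NZD: 0.7951 × 13.95 × 0.1076 = 1.19346
NZD→MXN→USD→NZD: 10.27 × 0.07924 × 1.396 = 1.13606
Maximum is NZD→USD→MXN→NZD at 1.1935; arbitrage exists.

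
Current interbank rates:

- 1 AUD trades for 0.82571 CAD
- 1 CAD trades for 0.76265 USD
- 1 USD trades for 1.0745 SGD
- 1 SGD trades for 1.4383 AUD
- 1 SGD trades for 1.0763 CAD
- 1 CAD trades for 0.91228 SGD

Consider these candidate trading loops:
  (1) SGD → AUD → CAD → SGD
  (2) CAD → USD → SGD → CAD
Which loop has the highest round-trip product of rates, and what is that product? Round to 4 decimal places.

(1) 1.4383 × 0.82571 × 0.91228 = 1.08344
(2) 0.76265 × 1.0745 × 1.0763 = 0.88199
Highest is cycle (1) at 1.0834 (>1, arbitrage).

1.0834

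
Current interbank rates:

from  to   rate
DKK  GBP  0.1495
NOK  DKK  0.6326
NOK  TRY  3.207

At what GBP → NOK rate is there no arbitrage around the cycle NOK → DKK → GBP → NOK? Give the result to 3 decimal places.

Known legs of the cycle: 0.6326 × 0.1495 = 0.0945737
For no arbitrage the full-cycle product must be 1, so the missing rate is 1 / 0.0945737 ≈ 10.57376.

10.574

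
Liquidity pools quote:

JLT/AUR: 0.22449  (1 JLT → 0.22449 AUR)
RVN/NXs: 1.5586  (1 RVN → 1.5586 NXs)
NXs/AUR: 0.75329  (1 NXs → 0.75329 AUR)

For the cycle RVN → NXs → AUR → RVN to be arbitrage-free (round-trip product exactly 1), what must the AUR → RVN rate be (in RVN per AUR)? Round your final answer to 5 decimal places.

0.85173

Known legs of the cycle: 1.5586 × 0.75329 = 1.174077794
For no arbitrage the full-cycle product must be 1, so the missing rate is 1 / 1.174077794 ≈ 0.8517323.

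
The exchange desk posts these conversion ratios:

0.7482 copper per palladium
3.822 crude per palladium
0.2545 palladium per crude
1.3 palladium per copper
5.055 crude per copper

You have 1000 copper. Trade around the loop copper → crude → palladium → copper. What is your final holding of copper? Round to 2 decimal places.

1000 copper × 5.055 = 5055 crude
5055 crude × 0.2545 = 1286.4975 palladium
1286.4975 palladium × 0.7482 = 962.5574295 copper

962.56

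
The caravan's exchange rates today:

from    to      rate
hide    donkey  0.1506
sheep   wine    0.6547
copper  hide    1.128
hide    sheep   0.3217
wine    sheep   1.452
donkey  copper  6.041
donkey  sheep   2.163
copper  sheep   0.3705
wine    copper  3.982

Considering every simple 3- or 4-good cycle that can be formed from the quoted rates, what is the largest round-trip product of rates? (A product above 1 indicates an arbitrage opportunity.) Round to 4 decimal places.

donkey→copper→hide→donkey: 6.041 × 1.128 × 0.1506 = 1.02623
sheep→wine→copper→sheep: 0.6547 × 3.982 × 0.3705 = 0.96590
sheep→wine→copper→hide→sheep: 0.6547 × 3.982 × 1.128 × 0.3217 = 0.94603
Maximum is donkey→copper→hide→donkey at 1.0262; arbitrage exists.

1.0262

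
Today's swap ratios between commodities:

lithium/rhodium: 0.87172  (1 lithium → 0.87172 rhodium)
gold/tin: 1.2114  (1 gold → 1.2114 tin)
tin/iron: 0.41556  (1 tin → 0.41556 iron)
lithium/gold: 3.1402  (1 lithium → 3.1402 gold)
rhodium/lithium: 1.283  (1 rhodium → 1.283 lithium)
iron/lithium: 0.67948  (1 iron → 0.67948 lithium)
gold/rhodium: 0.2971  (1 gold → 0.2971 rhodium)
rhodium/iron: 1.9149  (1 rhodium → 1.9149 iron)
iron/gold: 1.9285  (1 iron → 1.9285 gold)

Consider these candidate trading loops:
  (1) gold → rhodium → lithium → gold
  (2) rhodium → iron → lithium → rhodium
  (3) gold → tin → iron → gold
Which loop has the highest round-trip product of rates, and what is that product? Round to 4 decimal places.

(1) 0.2971 × 1.283 × 3.1402 = 1.19698
(2) 1.9149 × 0.67948 × 0.87172 = 1.13423
(3) 1.2114 × 0.41556 × 1.9285 = 0.97082
Highest is cycle (1) at 1.1970 (>1, arbitrage).

1.1970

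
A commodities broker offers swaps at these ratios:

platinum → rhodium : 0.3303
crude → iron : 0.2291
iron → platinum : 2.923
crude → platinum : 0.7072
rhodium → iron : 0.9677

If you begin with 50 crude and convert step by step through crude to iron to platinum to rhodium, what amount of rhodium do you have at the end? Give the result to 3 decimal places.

50 crude × 0.2291 = 11.455 iron
11.455 iron × 2.923 = 33.482965 platinum
33.482965 platinum × 0.3303 = 11.0594233395 rhodium

11.059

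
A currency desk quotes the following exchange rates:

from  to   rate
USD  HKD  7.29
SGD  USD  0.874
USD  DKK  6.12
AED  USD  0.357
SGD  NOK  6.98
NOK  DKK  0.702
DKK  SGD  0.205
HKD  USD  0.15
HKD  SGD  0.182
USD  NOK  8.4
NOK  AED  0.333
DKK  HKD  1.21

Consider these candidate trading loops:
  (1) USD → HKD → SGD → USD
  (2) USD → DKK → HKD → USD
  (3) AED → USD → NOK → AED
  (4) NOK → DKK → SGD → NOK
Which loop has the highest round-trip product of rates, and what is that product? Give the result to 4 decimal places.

1.1596

(1) 7.29 × 0.182 × 0.874 = 1.15961
(2) 6.12 × 1.21 × 0.15 = 1.11078
(3) 0.357 × 8.4 × 0.333 = 0.99860
(4) 0.702 × 0.205 × 6.98 = 1.00449
Highest is cycle (1) at 1.1596 (>1, arbitrage).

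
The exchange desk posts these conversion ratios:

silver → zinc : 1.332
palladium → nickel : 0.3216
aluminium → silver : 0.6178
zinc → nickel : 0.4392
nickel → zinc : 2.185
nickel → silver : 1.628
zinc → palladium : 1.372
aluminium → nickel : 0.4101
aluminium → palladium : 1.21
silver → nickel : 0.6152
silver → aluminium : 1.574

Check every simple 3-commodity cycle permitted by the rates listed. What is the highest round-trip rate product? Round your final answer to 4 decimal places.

1.0509

aluminium→nickel→silver→aluminium: 0.4101 × 1.628 × 1.574 = 1.05087
zinc→palladium→nickel→zinc: 1.372 × 0.3216 × 2.185 = 0.96410
zinc→nickel→silver→zinc: 0.4392 × 1.628 × 1.332 = 0.95240
Maximum is aluminium→nickel→silver→aluminium at 1.0509; arbitrage exists.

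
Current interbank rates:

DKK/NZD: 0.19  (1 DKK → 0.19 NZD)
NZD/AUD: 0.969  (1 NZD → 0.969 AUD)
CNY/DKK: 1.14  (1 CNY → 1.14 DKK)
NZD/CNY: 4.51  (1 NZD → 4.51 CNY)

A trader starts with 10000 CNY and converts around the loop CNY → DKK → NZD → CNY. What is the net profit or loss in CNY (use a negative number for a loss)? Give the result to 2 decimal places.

-231.34

10000 CNY × 1.14 = 11400 DKK
11400 DKK × 0.19 = 2166 NZD
2166 NZD × 4.51 = 9768.66 CNY
Net change: 9768.66 − 10000 = -231.34 CNY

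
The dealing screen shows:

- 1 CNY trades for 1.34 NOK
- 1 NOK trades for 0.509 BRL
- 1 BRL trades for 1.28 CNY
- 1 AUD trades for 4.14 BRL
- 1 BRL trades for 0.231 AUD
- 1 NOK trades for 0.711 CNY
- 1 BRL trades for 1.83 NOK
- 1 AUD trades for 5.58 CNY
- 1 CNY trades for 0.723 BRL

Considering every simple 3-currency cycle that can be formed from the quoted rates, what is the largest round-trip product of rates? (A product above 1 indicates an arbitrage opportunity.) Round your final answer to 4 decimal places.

NOK→CNY→BRL→NOK: 0.711 × 0.723 × 1.83 = 0.94072
CNY→BRL→AUD→CNY: 0.723 × 0.231 × 5.58 = 0.93193
NOK→BRL→CNY→NOK: 0.509 × 1.28 × 1.34 = 0.87304
Maximum is NOK→CNY→BRL→NOK at 0.9407; no arbitrage — every cycle loses value.

0.9407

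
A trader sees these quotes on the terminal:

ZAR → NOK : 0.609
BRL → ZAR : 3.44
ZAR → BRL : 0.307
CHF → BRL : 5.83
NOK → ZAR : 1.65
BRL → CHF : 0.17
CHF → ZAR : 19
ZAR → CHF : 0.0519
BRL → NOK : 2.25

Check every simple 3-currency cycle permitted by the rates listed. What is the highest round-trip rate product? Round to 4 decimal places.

1.1397

NOK→ZAR→BRL→NOK: 1.65 × 0.307 × 2.25 = 1.13974
BRL→ZAR→CHF→BRL: 3.44 × 0.0519 × 5.83 = 1.04086
BRL→CHF→ZAR→BRL: 0.17 × 19 × 0.307 = 0.99161
Maximum is NOK→ZAR→BRL→NOK at 1.1397; arbitrage exists.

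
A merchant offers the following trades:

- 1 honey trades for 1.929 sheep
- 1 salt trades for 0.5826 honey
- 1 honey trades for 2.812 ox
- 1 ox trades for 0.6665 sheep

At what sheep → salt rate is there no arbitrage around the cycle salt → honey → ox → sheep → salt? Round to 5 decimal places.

0.91583

Known legs of the cycle: 0.5826 × 2.812 × 0.6665 = 1.0919077548
For no arbitrage the full-cycle product must be 1, so the missing rate is 1 / 1.0919077548 ≈ 0.9158283.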